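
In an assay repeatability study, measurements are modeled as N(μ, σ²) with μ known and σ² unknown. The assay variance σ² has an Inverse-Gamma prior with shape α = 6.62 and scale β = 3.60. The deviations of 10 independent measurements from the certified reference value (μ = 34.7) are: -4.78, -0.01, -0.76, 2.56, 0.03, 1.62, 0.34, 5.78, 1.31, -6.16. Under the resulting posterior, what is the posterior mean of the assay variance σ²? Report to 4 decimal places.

With known mean μ and an Inverse-Gamma(α, β) prior on σ², the Normal likelihood is conjugate: posterior is Inv-Gamma(α + n/2, β + Σ(xᵢ−μ)²/2).
Σ(xᵢ−μ)² = (-4.78)² + (-0.01)² + (-0.76)² + (2.56)² + (0.03)² + (1.62)² + (0.34)² + (5.78)² + (1.31)² + (-6.16)² = 105.7907.
Posterior: Inv-Gamma(6.62 + 10/2, 3.60 + 105.7907/2) = Inv-Gamma(11.62, 56.49535).
E[σ²|data] = β/(α−1) = 56.49535/10.62 = 5.3197.

5.3197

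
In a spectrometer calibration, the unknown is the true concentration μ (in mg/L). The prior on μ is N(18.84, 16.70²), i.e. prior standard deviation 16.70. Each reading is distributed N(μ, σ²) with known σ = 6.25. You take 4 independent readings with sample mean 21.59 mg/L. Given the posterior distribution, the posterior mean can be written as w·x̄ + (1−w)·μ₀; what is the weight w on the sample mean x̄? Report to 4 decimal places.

For Normal data with known variance σ², a Normal(μ₀, σ₀²) prior on μ is conjugate. Posterior precision = 1/σ₀² + n/σ²; posterior mean is the precision-weighted average of μ₀ and x̄.
σ₀² = 16.70² = 278.89, σ² = 6.25² = 39.0625. Prior precision 1/σ₀² = 1/278.89; data precision n/σ² = 4/39.0625.
w = (n/σ²)/(1/σ₀² + n/σ²) = n·σ₀²/(σ² + n·σ₀²) = 4·278.89/(39.0625 + 4·278.89) = 1115.56/1154.6225 = 0.9662.

0.9662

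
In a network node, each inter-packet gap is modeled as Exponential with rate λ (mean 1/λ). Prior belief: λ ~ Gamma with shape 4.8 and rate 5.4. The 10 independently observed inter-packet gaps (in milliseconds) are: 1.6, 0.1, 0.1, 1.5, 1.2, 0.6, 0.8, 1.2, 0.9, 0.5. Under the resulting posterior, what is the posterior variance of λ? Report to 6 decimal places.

0.076601

With a Gamma(shape α, rate β) prior on the exponential rate λ, the posterior after n observations with total T = Σxᵢ is Gamma(α+n, β+T).
Sum of observations T = 8.5 milliseconds; n = 10.
Posterior: Gamma(4.8+10, 5.4+8.5) = Gamma(14.8, 13.9).
Var = α/β² = 0.076601.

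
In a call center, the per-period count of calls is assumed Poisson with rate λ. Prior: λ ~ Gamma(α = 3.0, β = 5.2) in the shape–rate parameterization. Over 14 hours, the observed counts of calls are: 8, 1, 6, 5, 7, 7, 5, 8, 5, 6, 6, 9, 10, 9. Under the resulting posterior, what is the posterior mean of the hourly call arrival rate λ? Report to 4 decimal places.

With a Gamma(shape α, rate β) prior, the Poisson likelihood is conjugate: the posterior is Gamma(α + ΣXᵢ, β + n).
Sum of counts S = 92 over n = 14 hours.
Posterior: Gamma(α+S, β+n) = Gamma(3.0+92, 5.2+14) = Gamma(95.0, 19.2).
Posterior mean = α/β = 95.0/19.2 = 4.9479.

4.9479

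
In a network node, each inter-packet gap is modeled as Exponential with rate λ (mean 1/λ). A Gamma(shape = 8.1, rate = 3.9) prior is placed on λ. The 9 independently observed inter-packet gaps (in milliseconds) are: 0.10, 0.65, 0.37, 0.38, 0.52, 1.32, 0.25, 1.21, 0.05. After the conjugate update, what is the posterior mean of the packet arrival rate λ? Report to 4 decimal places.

With a Gamma(shape α, rate β) prior on the exponential rate λ, the posterior after n observations with total T = Σxᵢ is Gamma(α+n, β+T).
Sum of observations T = 4.85 milliseconds; n = 9.
Posterior: Gamma(8.1+9, 3.9+4.85) = Gamma(17.1, 8.75).
Posterior mean of λ = α/β = 17.1/8.75 = 1.9543.

1.9543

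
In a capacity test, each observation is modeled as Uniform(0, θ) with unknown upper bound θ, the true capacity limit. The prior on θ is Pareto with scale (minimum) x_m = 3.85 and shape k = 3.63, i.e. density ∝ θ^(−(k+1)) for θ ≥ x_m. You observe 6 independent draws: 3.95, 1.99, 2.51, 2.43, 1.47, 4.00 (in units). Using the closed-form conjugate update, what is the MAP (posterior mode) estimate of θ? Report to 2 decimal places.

A Pareto(scale x_m, shape k) prior on the upper bound θ of Uniform(0, θ) is conjugate: posterior is Pareto(max(x_m, max xᵢ), k + n).
Sample maximum = 4.00; prior scale x_m = 3.85 → posterior scale = max = 4.00.
Posterior shape = 3.63 + 6 = 9.63.
The Pareto density is decreasing on [x_m, ∞), so the mode is x_m = 4.00.

4.00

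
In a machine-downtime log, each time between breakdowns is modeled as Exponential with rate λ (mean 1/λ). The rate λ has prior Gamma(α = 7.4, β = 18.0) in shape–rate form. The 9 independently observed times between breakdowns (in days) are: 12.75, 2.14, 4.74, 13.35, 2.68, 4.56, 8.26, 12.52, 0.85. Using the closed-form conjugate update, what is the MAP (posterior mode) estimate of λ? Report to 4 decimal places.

With a Gamma(shape α, rate β) prior on the exponential rate λ, the posterior after n observations with total T = Σxᵢ is Gamma(α+n, β+T).
Sum of observations T = 61.85 days; n = 9.
Posterior: Gamma(7.4+9, 18.0+61.85) = Gamma(16.4, 79.85).
Mode = (α−1)/β = 0.1929.

0.1929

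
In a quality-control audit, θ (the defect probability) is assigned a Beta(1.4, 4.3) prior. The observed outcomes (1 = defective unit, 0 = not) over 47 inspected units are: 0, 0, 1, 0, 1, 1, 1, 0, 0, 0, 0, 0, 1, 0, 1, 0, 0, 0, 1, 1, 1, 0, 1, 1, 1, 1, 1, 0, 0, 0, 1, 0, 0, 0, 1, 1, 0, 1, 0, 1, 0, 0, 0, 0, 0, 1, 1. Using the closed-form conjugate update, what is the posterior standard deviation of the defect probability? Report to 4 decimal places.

The Beta prior is conjugate to a Binomial/Bernoulli likelihood; the update adds successes to α and failures to β.
Posterior: Beta(α+k, β+n−k) = Beta(1.4+21, 4.3+26) = Beta(22.4, 30.3).
Var = αβ/((α+β)²(α+β+1)) = 22.4·30.3/(52.7²·53.7) = 0.00455088; SD = √0.00455088 = 0.0675.

0.0675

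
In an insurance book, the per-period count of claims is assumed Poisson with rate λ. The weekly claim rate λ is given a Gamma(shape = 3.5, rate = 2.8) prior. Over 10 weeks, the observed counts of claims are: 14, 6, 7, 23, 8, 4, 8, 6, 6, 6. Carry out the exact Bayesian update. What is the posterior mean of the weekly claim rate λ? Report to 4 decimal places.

7.1484

With a Gamma(shape α, rate β) prior, the Poisson likelihood is conjugate: the posterior is Gamma(α + ΣXᵢ, β + n).
Sum of counts S = 88 over n = 10 weeks.
Posterior: Gamma(α+S, β+n) = Gamma(3.5+88, 2.8+10) = Gamma(91.5, 12.8).
Posterior mean = α/β = 91.5/12.8 = 7.1484.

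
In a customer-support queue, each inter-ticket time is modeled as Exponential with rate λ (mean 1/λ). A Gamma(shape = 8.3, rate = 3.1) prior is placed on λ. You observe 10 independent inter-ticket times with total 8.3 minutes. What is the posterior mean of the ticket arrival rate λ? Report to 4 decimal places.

1.6053

With a Gamma(shape α, rate β) prior on the exponential rate λ, the posterior after n observations with total T = Σxᵢ is Gamma(α+n, β+T).
Posterior: Gamma(8.3+10, 3.1+8.3) = Gamma(18.3, 11.4).
Posterior mean of λ = α/β = 18.3/11.4 = 1.6053.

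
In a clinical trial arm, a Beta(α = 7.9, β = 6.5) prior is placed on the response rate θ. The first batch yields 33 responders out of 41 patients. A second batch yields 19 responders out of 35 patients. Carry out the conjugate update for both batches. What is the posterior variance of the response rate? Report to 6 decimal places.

The Beta prior is conjugate to a Binomial/Bernoulli likelihood; the update adds successes to α and failures to β.
After batch 1: Beta(7.9+33, 6.5+8) = Beta(40.9, 14.5).
After batch 2: Beta(40.9+19, 14.5+16) = Beta(59.9, 30.5).
Var = αβ/((α+β)²(α+β+1)) = 59.9·30.5/(90.4²·91.4) = 0.002446.

0.002446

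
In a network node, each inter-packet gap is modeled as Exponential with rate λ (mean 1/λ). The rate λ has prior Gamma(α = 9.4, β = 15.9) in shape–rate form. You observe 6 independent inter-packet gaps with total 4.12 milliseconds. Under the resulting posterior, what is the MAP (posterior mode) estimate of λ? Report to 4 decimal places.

With a Gamma(shape α, rate β) prior on the exponential rate λ, the posterior after n observations with total T = Σxᵢ is Gamma(α+n, β+T).
Posterior: Gamma(9.4+6, 15.9+4.12) = Gamma(15.4, 20.02).
Mode = (α−1)/β = 0.7193.

0.7193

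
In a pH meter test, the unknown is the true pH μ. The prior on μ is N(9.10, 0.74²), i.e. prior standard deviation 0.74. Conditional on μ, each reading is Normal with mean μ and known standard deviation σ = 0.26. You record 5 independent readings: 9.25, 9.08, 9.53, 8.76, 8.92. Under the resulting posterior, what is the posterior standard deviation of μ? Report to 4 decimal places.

For Normal data with known variance σ², a Normal(μ₀, σ₀²) prior on μ is conjugate. Posterior precision = 1/σ₀² + n/σ²; posterior mean is the precision-weighted average of μ₀ and x̄.
σ₀² = 0.74² = 0.5476, σ² = 0.26² = 0.0676; σ² + n·σ₀² = 0.0676 + 5·0.5476 = 2.8056.
Posterior precision = 1/σ₀² + n/σ² = 1/0.5476 + 5/0.0676 = (σ² + n·σ₀²)/(σ₀²σ²) = 2.8056/(0.5476·0.0676); posterior variance σₙ² = σ₀²σ²/(σ² + n·σ₀²) = 0.5476·0.0676/2.8056 = 0.013194.
Posterior SD = √σₙ² = √(0.5476·0.0676/2.8056) = 0.1149.

0.1149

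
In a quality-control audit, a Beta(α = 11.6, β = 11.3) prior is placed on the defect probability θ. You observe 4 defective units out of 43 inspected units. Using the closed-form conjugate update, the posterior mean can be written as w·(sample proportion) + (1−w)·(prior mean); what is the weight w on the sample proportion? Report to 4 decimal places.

0.6525

The Beta prior is conjugate to a Binomial/Bernoulli likelihood; the update adds successes to α and failures to β.
Posterior mean = (α₀+k)/(α₀+β₀+n) = [n/(α₀+β₀+n)]·(k/n) + [(α₀+β₀)/(α₀+β₀+n)]·α₀/(α₀+β₀), so only n and the prior enter the weight.
The weight on the data is w = n/(α₀+β₀+n) = 43/(11.6+11.3+43) = 43/65.9 = 0.6525.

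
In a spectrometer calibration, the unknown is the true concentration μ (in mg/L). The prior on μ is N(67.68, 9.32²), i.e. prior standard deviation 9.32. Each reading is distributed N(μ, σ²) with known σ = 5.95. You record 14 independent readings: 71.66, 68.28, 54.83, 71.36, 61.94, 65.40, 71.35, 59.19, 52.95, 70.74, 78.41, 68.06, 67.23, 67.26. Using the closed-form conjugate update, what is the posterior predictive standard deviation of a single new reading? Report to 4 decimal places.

For Normal data with known variance σ², a Normal(μ₀, σ₀²) prior on μ is conjugate. Posterior precision = 1/σ₀² + n/σ²; posterior mean is the precision-weighted average of μ₀ and x̄.
σ₀² = 9.32² = 86.8624, σ² = 5.95² = 35.4025; σ² + n·σ₀² = 35.4025 + 14·86.8624 = 1251.4761.
Posterior precision = 1/σ₀² + n/σ² = 1/86.8624 + 14/35.4025 = (σ² + n·σ₀²)/(σ₀²σ²) = 1251.4761/(86.8624·35.4025); posterior variance σₙ² = σ₀²σ²/(σ² + n·σ₀²) = 86.8624·35.4025/1251.4761 = 2.457215.
Predictive variance for one new observation = σₙ² + σ² = 86.8624·35.4025/1251.4761 + 35.4025 = σ²·(σ₀² + 1251.4761)/1251.4761 = 35.4025·1338.3385/1251.4761 = 37.859715; SD = √(35.4025·1338.3385/1251.4761) = 6.1530.

6.1530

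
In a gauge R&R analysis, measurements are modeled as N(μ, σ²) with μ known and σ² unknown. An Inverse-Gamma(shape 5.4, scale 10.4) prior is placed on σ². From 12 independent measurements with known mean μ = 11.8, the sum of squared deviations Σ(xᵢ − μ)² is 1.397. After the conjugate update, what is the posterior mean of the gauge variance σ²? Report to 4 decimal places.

1.0672

With known mean μ and an Inverse-Gamma(α, β) prior on σ², the Normal likelihood is conjugate: posterior is Inv-Gamma(α + n/2, β + Σ(xᵢ−μ)²/2).
Posterior: Inv-Gamma(5.4 + 12/2, 10.4 + 1.397/2) = Inv-Gamma(11.40, 11.0985).
E[σ²|data] = β/(α−1) = 11.0985/10.40 = 1.0672.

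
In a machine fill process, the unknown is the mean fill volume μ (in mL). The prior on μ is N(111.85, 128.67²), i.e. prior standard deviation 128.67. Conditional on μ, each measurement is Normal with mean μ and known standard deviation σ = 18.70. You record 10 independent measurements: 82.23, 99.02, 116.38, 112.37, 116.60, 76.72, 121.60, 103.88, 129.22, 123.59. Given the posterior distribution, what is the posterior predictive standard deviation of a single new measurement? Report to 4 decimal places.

19.6108

For Normal data with known variance σ², a Normal(μ₀, σ₀²) prior on μ is conjugate. Posterior precision = 1/σ₀² + n/σ²; posterior mean is the precision-weighted average of μ₀ and x̄.
σ₀² = 128.67² = 16555.9689, σ² = 18.70² = 349.69; σ² + n·σ₀² = 349.69 + 10·16555.9689 = 165909.379.
Posterior precision = 1/σ₀² + n/σ² = 1/16555.9689 + 10/349.69 = (σ² + n·σ₀²)/(σ₀²σ²) = 165909.379/(16555.9689·349.69); posterior variance σₙ² = σ₀²σ²/(σ² + n·σ₀²) = 16555.9689·349.69/165909.379 = 34.895295.
Predictive variance for one new observation = σₙ² + σ² = 16555.9689·349.69/165909.379 + 349.69 = σ²·(σ₀² + 165909.379)/165909.379 = 349.69·182465.3479/165909.379 = 384.585295; SD = √(349.69·182465.3479/165909.379) = 19.6108.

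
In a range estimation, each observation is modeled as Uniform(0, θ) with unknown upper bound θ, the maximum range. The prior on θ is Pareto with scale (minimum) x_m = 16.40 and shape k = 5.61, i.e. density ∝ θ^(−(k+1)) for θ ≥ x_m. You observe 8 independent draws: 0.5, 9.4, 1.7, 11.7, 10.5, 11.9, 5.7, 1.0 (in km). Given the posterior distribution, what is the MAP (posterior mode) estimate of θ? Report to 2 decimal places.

A Pareto(scale x_m, shape k) prior on the upper bound θ of Uniform(0, θ) is conjugate: posterior is Pareto(max(x_m, max xᵢ), k + n).
Sample maximum = 11.9; prior scale x_m = 16.40 → posterior scale = max = 16.40.
Posterior shape = 5.61 + 8 = 13.61.
The Pareto density is decreasing on [x_m, ∞), so the mode is x_m = 16.40.

16.40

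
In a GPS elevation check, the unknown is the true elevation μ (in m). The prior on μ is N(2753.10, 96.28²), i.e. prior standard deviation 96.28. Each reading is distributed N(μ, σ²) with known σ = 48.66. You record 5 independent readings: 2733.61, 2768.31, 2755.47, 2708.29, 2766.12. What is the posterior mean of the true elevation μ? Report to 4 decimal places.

2746.6876

For Normal data with known variance σ², a Normal(μ₀, σ₀²) prior on μ is conjugate. Posterior precision = 1/σ₀² + n/σ²; posterior mean is the precision-weighted average of μ₀ and x̄.
Σxᵢ = 2733.61 + 2768.31 + 2755.47 + 2708.29 + 2766.12 = 13731.8, so n·x̄ = 13731.8.
σ₀² = 96.28² = 9269.8384, σ² = 48.66² = 2367.7956; σ² + n·σ₀² = 2367.7956 + 5·9269.8384 = 48716.9876.
Posterior mean = (μ₀/σ₀² + n·x̄/σ²)/(1/σ₀² + n/σ²) = (σ²·μ₀ + σ₀²·n·x̄)/(σ² + n·σ₀²) = (2367.7956·2753.10 + 9269.8384·13731.8)/48716.9876 = 133810345.00748/48716.9876 = 2746.6876.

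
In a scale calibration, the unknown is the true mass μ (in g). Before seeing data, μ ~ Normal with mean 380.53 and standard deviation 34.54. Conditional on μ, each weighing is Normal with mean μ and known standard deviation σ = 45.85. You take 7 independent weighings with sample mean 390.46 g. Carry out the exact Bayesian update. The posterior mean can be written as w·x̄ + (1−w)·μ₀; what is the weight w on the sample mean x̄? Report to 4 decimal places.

For Normal data with known variance σ², a Normal(μ₀, σ₀²) prior on μ is conjugate. Posterior precision = 1/σ₀² + n/σ²; posterior mean is the precision-weighted average of μ₀ and x̄.
σ₀² = 34.54² = 1193.0116, σ² = 45.85² = 2102.2225. Prior precision 1/σ₀² = 1/1193.0116; data precision n/σ² = 7/2102.2225.
w = (n/σ²)/(1/σ₀² + n/σ²) = n·σ₀²/(σ² + n·σ₀²) = 7·1193.0116/(2102.2225 + 7·1193.0116) = 8351.0812/10453.3037 = 0.7989.

0.7989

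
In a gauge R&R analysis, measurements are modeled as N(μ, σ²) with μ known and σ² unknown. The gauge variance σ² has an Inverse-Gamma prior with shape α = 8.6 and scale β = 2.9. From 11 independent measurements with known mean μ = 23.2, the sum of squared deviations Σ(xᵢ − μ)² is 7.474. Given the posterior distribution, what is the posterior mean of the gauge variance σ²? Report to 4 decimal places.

With known mean μ and an Inverse-Gamma(α, β) prior on σ², the Normal likelihood is conjugate: posterior is Inv-Gamma(α + n/2, β + Σ(xᵢ−μ)²/2).
Posterior: Inv-Gamma(8.6 + 11/2, 2.9 + 7.474/2) = Inv-Gamma(14.10, 6.6370).
E[σ²|data] = β/(α−1) = 6.6370/13.10 = 0.5066.

0.5066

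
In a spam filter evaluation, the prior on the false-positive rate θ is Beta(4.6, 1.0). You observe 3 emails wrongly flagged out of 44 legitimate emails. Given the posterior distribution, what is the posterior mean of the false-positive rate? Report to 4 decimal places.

The Beta prior is conjugate to a Binomial/Bernoulli likelihood; the update adds successes to α and failures to β.
Posterior: Beta(α+k, β+n−k) = Beta(4.6+3, 1.0+41) = Beta(7.6, 42.0).
Posterior mean = α/(α+β) = 7.6/49.6 = 0.1532.

0.1532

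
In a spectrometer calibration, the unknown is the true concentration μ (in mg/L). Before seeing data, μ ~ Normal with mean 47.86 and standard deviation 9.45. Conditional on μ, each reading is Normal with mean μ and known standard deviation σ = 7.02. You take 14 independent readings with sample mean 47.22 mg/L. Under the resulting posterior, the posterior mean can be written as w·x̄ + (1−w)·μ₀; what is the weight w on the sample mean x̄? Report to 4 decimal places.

0.9621

For Normal data with known variance σ², a Normal(μ₀, σ₀²) prior on μ is conjugate. Posterior precision = 1/σ₀² + n/σ²; posterior mean is the precision-weighted average of μ₀ and x̄.
σ₀² = 9.45² = 89.3025, σ² = 7.02² = 49.2804. Prior precision 1/σ₀² = 1/89.3025; data precision n/σ² = 14/49.2804.
w = (n/σ²)/(1/σ₀² + n/σ²) = n·σ₀²/(σ² + n·σ₀²) = 14·89.3025/(49.2804 + 14·89.3025) = 1250.235/1299.5154 = 0.9621.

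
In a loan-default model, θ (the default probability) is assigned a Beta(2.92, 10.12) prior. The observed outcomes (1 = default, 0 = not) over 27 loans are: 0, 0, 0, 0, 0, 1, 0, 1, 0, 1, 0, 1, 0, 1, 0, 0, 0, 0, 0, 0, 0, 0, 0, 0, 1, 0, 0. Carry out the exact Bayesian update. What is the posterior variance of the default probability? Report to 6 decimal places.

0.004219

The Beta prior is conjugate to a Binomial/Bernoulli likelihood; the update adds successes to α and failures to β.
Posterior: Beta(α+k, β+n−k) = Beta(2.92+6, 10.12+21) = Beta(8.92, 31.12).
Var = αβ/((α+β)²(α+β+1)) = 8.92·31.12/(40.04²·41.04) = 0.004219.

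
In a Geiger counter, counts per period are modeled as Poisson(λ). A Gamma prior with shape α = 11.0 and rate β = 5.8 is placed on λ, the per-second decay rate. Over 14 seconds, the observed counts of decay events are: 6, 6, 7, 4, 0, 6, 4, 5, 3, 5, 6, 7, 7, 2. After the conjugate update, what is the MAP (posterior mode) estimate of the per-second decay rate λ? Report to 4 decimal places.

With a Gamma(shape α, rate β) prior, the Poisson likelihood is conjugate: the posterior is Gamma(α + ΣXᵢ, β + n).
Sum of counts S = 68 over n = 14 seconds.
Posterior: Gamma(α+S, β+n) = Gamma(11.0+68, 5.8+14) = Gamma(79.0, 19.8).
Mode of Gamma(α,β) for α≥1 is (α−1)/β = 78.0/19.8 = 3.9394.

3.9394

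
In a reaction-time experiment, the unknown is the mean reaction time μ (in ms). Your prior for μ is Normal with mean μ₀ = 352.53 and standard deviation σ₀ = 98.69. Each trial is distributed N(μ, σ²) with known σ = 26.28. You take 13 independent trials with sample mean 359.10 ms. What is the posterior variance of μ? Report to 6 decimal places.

52.837823

For Normal data with known variance σ², a Normal(μ₀, σ₀²) prior on μ is conjugate. Posterior precision = 1/σ₀² + n/σ²; posterior mean is the precision-weighted average of μ₀ and x̄.
σ₀² = 98.69² = 9739.7161, σ² = 26.28² = 690.6384; σ² + n·σ₀² = 690.6384 + 13·9739.7161 = 127306.9477.
Posterior precision = 1/σ₀² + n/σ² = 1/9739.7161 + 13/690.6384 = (σ² + n·σ₀²)/(σ₀²σ²) = 127306.9477/(9739.7161·690.6384); posterior variance σₙ² = σ₀²σ²/(σ² + n·σ₀²) = 9739.7161·690.6384/127306.9477 = 52.837823.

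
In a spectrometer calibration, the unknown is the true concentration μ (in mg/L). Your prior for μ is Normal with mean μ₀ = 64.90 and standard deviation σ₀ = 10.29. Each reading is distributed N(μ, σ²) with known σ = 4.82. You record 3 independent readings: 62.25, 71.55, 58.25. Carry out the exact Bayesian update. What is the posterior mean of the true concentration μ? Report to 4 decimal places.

For Normal data with known variance σ², a Normal(μ₀, σ₀²) prior on μ is conjugate. Posterior precision = 1/σ₀² + n/σ²; posterior mean is the precision-weighted average of μ₀ and x̄.
Σxᵢ = 62.25 + 71.55 + 58.25 = 192.05, so n·x̄ = 192.05.
σ₀² = 10.29² = 105.8841, σ² = 4.82² = 23.2324; σ² + n·σ₀² = 23.2324 + 3·105.8841 = 340.8847.
Posterior mean = (μ₀/σ₀² + n·x̄/σ²)/(1/σ₀² + n/σ²) = (σ²·μ₀ + σ₀²·n·x̄)/(σ² + n·σ₀²) = (23.2324·64.90 + 105.8841·192.05)/340.8847 = 21842.824165/340.8847 = 64.0769.

64.0769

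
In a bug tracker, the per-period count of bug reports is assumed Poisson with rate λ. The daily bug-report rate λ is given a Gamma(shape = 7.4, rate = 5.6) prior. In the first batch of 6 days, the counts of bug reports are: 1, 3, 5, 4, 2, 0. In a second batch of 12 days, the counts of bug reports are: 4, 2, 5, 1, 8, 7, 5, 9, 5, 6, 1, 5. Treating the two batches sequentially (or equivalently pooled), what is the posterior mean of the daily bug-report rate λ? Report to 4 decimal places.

With a Gamma(shape α, rate β) prior, the Poisson likelihood is conjugate: the posterior is Gamma(α + ΣXᵢ, β + n).
Batch 1: sum of counts S = 15 over n = 6 days.
After batch 1: Gamma(α+S, β+n) = Gamma(7.4+15, 5.6+6) = Gamma(22.4, 11.6).
Batch 2: sum of counts S = 58 over n = 12 days.
After batch 2: Gamma(α+S, β+n) = Gamma(22.4+58, 11.6+12) = Gamma(80.4, 23.6).
Posterior mean = α/β = 80.4/23.6 = 3.4068.

3.4068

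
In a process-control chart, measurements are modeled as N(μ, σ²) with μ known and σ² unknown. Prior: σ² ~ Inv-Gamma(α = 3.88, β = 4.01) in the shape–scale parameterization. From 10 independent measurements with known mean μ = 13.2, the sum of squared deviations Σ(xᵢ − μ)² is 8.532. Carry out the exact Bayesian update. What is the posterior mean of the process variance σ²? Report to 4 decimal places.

With known mean μ and an Inverse-Gamma(α, β) prior on σ², the Normal likelihood is conjugate: posterior is Inv-Gamma(α + n/2, β + Σ(xᵢ−μ)²/2).
Posterior: Inv-Gamma(3.88 + 10/2, 4.01 + 8.532/2) = Inv-Gamma(8.88, 8.2760).
E[σ²|data] = β/(α−1) = 8.2760/7.88 = 1.0503.

1.0503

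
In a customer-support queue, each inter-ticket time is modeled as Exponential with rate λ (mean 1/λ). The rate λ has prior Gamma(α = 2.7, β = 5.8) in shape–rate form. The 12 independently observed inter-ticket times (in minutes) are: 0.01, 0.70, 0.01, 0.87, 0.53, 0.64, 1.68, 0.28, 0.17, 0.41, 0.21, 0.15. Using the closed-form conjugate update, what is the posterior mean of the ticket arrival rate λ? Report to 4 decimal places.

With a Gamma(shape α, rate β) prior on the exponential rate λ, the posterior after n observations with total T = Σxᵢ is Gamma(α+n, β+T).
Sum of observations T = 5.66 minutes; n = 12.
Posterior: Gamma(2.7+12, 5.8+5.66) = Gamma(14.7, 11.46).
Posterior mean of λ = α/β = 14.7/11.46 = 1.2827.

1.2827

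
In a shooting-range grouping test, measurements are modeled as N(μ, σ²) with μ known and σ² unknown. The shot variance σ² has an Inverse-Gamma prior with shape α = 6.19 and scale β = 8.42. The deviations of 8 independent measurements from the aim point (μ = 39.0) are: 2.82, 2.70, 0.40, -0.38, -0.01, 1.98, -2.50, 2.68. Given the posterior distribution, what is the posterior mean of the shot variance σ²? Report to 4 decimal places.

2.7062

With known mean μ and an Inverse-Gamma(α, β) prior on σ², the Normal likelihood is conjugate: posterior is Inv-Gamma(α + n/2, β + Σ(xᵢ−μ)²/2).
Σ(xᵢ−μ)² = (2.82)² + (2.70)² + (0.40)² + (-0.38)² + (-0.01)² + (1.98)² + (-2.50)² + (2.68)² = 32.8997.
Posterior: Inv-Gamma(6.19 + 8/2, 8.42 + 32.8997/2) = Inv-Gamma(10.19, 24.86985).
E[σ²|data] = β/(α−1) = 24.86985/9.19 = 2.7062.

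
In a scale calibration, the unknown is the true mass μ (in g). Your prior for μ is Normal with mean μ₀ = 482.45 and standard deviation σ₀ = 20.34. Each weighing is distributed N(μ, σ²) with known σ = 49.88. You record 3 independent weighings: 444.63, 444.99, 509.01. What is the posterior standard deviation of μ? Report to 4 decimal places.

16.6139

For Normal data with known variance σ², a Normal(μ₀, σ₀²) prior on μ is conjugate. Posterior precision = 1/σ₀² + n/σ²; posterior mean is the precision-weighted average of μ₀ and x̄.
σ₀² = 20.34² = 413.7156, σ² = 49.88² = 2488.0144; σ² + n·σ₀² = 2488.0144 + 3·413.7156 = 3729.1612.
Posterior precision = 1/σ₀² + n/σ² = 1/413.7156 + 3/2488.0144 = (σ² + n·σ₀²)/(σ₀²σ²) = 3729.1612/(413.7156·2488.0144); posterior variance σₙ² = σ₀²σ²/(σ² + n·σ₀²) = 413.7156·2488.0144/3729.1612 = 276.021956.
Posterior SD = √σₙ² = √(413.7156·2488.0144/3729.1612) = 16.6139.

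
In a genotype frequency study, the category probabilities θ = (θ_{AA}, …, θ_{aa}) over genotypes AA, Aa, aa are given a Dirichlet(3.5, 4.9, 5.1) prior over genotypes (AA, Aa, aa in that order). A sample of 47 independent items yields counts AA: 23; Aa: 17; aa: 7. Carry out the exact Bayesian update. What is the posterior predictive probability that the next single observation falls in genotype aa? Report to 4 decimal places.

The Dirichlet prior is conjugate to the Multinomial likelihood: each posterior αⱼ = prior αⱼ + observed count nⱼ.
Posterior concentration: (26.5, 21.9, 12.1), total = 60.5.
P(next = aa | data) = α_{aa}/Σα = 0.2000.

0.2000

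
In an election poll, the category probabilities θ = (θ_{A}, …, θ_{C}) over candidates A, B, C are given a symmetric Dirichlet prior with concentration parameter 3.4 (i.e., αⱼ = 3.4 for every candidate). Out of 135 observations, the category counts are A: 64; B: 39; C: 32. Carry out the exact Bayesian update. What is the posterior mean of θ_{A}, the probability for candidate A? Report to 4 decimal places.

0.4642

The Dirichlet prior is conjugate to the Multinomial likelihood: each posterior αⱼ = prior αⱼ + observed count nⱼ.
Posterior concentration: (67.4, 42.4, 35.4), total = 145.2.
E[θ_{A}|data] = α_{A}/Σα = 67.4/145.2 = 0.4642.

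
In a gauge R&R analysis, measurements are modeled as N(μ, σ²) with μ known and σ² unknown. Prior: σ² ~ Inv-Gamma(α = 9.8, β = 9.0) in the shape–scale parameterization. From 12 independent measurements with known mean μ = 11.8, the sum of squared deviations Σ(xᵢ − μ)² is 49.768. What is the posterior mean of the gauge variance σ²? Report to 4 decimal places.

2.2895

With known mean μ and an Inverse-Gamma(α, β) prior on σ², the Normal likelihood is conjugate: posterior is Inv-Gamma(α + n/2, β + Σ(xᵢ−μ)²/2).
Posterior: Inv-Gamma(9.8 + 12/2, 9.0 + 49.768/2) = Inv-Gamma(15.80, 33.8840).
E[σ²|data] = β/(α−1) = 33.8840/14.80 = 2.2895.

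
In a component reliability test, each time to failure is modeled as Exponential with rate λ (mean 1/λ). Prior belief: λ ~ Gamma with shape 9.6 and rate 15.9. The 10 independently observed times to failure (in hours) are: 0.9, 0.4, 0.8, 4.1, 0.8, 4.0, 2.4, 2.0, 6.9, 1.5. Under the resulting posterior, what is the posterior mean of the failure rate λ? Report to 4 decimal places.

With a Gamma(shape α, rate β) prior on the exponential rate λ, the posterior after n observations with total T = Σxᵢ is Gamma(α+n, β+T).
Sum of observations T = 23.8 hours; n = 10.
Posterior: Gamma(9.6+10, 15.9+23.8) = Gamma(19.6, 39.7).
Posterior mean of λ = α/β = 19.6/39.7 = 0.4937.

0.4937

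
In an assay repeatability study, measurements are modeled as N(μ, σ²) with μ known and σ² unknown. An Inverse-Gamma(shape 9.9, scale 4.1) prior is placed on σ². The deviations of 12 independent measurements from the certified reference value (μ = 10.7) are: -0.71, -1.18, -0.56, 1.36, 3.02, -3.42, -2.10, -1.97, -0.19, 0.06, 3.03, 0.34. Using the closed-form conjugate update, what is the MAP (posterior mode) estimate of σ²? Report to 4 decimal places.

1.5001

With known mean μ and an Inverse-Gamma(α, β) prior on σ², the Normal likelihood is conjugate: posterior is Inv-Gamma(α + n/2, β + Σ(xᵢ−μ)²/2).
Σ(xᵢ−μ)² = (-0.71)² + (-1.18)² + (-0.56)² + (1.36)² + (3.02)² + (-3.42)² + (-2.10)² + (-1.97)² + (-0.19)² + (0.06)² + (3.03)² + (0.34)² = 42.5036.
Posterior: Inv-Gamma(9.9 + 12/2, 4.1 + 42.5036/2) = Inv-Gamma(15.90, 25.35180).
Mode = β/(α+1) = 25.35180/16.90 = 1.5001.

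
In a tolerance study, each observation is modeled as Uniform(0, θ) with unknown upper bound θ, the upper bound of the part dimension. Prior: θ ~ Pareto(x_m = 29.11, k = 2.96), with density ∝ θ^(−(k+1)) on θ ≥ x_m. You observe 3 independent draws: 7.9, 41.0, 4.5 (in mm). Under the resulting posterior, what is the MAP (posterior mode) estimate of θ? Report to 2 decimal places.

41.00

A Pareto(scale x_m, shape k) prior on the upper bound θ of Uniform(0, θ) is conjugate: posterior is Pareto(max(x_m, max xᵢ), k + n).
Sample maximum = 41.0; prior scale x_m = 29.11 → posterior scale = max = 41.00.
Posterior shape = 2.96 + 3 = 5.96.
The Pareto density is decreasing on [x_m, ∞), so the mode is x_m = 41.00.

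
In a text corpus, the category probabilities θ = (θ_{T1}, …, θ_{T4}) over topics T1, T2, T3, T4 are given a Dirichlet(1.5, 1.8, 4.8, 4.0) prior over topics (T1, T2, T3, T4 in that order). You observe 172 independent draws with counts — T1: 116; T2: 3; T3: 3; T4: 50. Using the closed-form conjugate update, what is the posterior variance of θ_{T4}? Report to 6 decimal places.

0.001120

The Dirichlet prior is conjugate to the Multinomial likelihood: each posterior αⱼ = prior αⱼ + observed count nⱼ.
Posterior concentration: (117.5, 4.8, 7.8, 54.0), total = 184.1.
Var[θ_j] = α_j(Σα−α_j)/((Σα)²(Σα+1)) = 54.0·130.1/(184.1²·185.1) = 0.001120.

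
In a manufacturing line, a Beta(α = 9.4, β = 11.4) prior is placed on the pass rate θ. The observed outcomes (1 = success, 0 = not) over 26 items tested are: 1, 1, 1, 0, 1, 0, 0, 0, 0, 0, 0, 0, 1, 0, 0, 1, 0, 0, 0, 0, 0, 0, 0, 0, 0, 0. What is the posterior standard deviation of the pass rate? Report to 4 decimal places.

0.0680

The Beta prior is conjugate to a Binomial/Bernoulli likelihood; the update adds successes to α and failures to β.
Posterior: Beta(α+k, β+n−k) = Beta(9.4+6, 11.4+20) = Beta(15.4, 31.4).
Var = αβ/((α+β)²(α+β+1)) = 15.4·31.4/(46.8²·47.8) = 0.00461882; SD = √0.00461882 = 0.0680.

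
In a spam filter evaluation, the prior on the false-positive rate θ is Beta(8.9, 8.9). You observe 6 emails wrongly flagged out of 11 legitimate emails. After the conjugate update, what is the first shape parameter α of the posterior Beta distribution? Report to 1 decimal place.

The Beta prior is conjugate to a Binomial/Bernoulli likelihood; the update adds successes to α and failures to β.
Posterior: Beta(α+k, β+n−k) = Beta(8.9+6, 8.9+5) = Beta(14.9, 13.9).
Posterior α = 14.9.

14.9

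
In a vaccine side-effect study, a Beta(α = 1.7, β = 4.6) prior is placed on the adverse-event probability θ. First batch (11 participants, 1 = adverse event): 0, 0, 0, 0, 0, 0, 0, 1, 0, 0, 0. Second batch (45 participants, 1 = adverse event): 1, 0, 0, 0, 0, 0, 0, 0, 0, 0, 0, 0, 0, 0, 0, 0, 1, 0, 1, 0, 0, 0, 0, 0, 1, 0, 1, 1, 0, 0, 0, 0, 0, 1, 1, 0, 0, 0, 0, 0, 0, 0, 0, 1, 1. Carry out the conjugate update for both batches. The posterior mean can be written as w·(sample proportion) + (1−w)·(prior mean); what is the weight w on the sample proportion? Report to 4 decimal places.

0.8989

The Beta prior is conjugate to a Binomial/Bernoulli likelihood; the update adds successes to α and failures to β.
Total number of participants: n = 11 + 45 = 56.
Posterior mean = (α₀+k)/(α₀+β₀+n) = [n/(α₀+β₀+n)]·(k/n) + [(α₀+β₀)/(α₀+β₀+n)]·α₀/(α₀+β₀), so only n and the prior enter the weight.
The weight on the data is w = n/(α₀+β₀+n) = 56/(1.7+4.6+56) = 56/62.3 = 0.8989.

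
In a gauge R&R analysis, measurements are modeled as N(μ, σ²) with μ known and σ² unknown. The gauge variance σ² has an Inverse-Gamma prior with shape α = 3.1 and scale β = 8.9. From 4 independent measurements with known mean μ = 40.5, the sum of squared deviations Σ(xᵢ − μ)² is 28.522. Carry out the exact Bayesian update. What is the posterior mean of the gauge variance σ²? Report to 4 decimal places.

5.6490

With known mean μ and an Inverse-Gamma(α, β) prior on σ², the Normal likelihood is conjugate: posterior is Inv-Gamma(α + n/2, β + Σ(xᵢ−μ)²/2).
Posterior: Inv-Gamma(3.1 + 4/2, 8.9 + 28.522/2) = Inv-Gamma(5.10, 23.1610).
E[σ²|data] = β/(α−1) = 23.1610/4.10 = 5.6490.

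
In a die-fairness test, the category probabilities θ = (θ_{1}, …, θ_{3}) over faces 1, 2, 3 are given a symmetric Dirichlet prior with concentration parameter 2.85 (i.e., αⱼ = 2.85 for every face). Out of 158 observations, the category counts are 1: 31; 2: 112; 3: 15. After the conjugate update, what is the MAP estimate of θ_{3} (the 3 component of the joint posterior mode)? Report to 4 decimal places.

0.1030

The Dirichlet prior is conjugate to the Multinomial likelihood: each posterior αⱼ = prior αⱼ + observed count nⱼ.
Posterior concentration: (33.85, 114.85, 17.85), total = 166.55.
Joint mode component: (α_{3}−1)/(Σα−K) = 16.85/163.55 = 0.1030.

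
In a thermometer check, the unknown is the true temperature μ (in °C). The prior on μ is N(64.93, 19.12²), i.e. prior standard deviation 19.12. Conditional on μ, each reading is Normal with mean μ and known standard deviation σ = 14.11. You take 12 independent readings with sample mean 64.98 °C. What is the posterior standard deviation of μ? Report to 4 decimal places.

For Normal data with known variance σ², a Normal(μ₀, σ₀²) prior on μ is conjugate. Posterior precision = 1/σ₀² + n/σ²; posterior mean is the precision-weighted average of μ₀ and x̄.
σ₀² = 19.12² = 365.5744, σ² = 14.11² = 199.0921; σ² + n·σ₀² = 199.0921 + 12·365.5744 = 4585.9849.
Posterior precision = 1/σ₀² + n/σ² = 1/365.5744 + 12/199.0921 = (σ² + n·σ₀²)/(σ₀²σ²) = 4585.9849/(365.5744·199.0921); posterior variance σₙ² = σ₀²σ²/(σ² + n·σ₀²) = 365.5744·199.0921/4585.9849 = 15.870740.
Posterior SD = √σₙ² = √(365.5744·199.0921/4585.9849) = 3.9838.

3.9838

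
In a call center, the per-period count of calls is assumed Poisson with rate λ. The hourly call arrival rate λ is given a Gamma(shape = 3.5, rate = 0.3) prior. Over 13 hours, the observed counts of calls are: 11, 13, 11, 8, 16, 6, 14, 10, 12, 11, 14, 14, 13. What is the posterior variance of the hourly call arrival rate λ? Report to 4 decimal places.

With a Gamma(shape α, rate β) prior, the Poisson likelihood is conjugate: the posterior is Gamma(α + ΣXᵢ, β + n).
Sum of counts S = 153 over n = 13 hours.
Posterior: Gamma(α+S, β+n) = Gamma(3.5+153, 0.3+13) = Gamma(156.5, 13.3).
Var = α/β² = 156.5/13.3² = 0.8847.

0.8847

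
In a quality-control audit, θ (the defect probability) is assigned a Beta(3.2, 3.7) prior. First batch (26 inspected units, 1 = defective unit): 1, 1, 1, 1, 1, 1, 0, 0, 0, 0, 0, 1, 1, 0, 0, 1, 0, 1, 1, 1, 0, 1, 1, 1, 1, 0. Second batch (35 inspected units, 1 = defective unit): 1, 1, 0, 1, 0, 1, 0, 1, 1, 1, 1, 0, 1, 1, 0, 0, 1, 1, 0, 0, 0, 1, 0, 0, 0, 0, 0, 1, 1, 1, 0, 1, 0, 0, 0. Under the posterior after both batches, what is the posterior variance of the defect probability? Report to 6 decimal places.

The Beta prior is conjugate to a Binomial/Bernoulli likelihood; the update adds successes to α and failures to β.
After batch 1: Beta(3.2+16, 3.7+10) = Beta(19.2, 13.7).
After batch 2: Beta(19.2+17, 13.7+18) = Beta(36.2, 31.7).
Var = αβ/((α+β)²(α+β+1)) = 36.2·31.7/(67.9²·68.9) = 0.003613.

0.003613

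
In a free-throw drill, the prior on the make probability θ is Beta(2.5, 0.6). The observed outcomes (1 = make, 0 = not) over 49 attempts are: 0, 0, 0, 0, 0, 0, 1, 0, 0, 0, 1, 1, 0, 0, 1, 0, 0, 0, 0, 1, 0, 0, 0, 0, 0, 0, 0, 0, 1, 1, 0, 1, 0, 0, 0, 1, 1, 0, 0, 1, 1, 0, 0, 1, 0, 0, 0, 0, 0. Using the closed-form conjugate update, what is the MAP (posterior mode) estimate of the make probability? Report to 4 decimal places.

The Beta prior is conjugate to a Binomial/Bernoulli likelihood; the update adds successes to α and failures to β.
Posterior: Beta(α+k, β+n−k) = Beta(2.5+13, 0.6+36) = Beta(15.5, 36.6).
Mode of Beta(a,b) for a,b>1 is (a−1)/(a+b−2) = 14.5/50.1 = 0.2894.

0.2894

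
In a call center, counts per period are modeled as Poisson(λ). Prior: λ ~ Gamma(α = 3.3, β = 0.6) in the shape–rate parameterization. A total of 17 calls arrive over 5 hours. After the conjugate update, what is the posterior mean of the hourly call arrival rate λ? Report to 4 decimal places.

With a Gamma(shape α, rate β) prior, the Poisson likelihood is conjugate: the posterior is Gamma(α + ΣXᵢ, β + n).
Posterior: Gamma(α+S, β+n) = Gamma(3.3+17, 0.6+5) = Gamma(20.3, 5.6).
Posterior mean = α/β = 20.3/5.6 = 3.6250.

3.6250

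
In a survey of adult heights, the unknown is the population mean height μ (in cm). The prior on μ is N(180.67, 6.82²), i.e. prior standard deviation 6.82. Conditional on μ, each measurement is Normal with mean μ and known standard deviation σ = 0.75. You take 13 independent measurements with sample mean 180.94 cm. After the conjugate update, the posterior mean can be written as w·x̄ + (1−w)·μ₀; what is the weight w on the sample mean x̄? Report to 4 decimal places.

0.9991

For Normal data with known variance σ², a Normal(μ₀, σ₀²) prior on μ is conjugate. Posterior precision = 1/σ₀² + n/σ²; posterior mean is the precision-weighted average of μ₀ and x̄.
σ₀² = 6.82² = 46.5124, σ² = 0.75² = 0.5625. Prior precision 1/σ₀² = 1/46.5124; data precision n/σ² = 13/0.5625.
w = (n/σ²)/(1/σ₀² + n/σ²) = n·σ₀²/(σ² + n·σ₀²) = 13·46.5124/(0.5625 + 13·46.5124) = 604.6612/605.2237 = 0.9991.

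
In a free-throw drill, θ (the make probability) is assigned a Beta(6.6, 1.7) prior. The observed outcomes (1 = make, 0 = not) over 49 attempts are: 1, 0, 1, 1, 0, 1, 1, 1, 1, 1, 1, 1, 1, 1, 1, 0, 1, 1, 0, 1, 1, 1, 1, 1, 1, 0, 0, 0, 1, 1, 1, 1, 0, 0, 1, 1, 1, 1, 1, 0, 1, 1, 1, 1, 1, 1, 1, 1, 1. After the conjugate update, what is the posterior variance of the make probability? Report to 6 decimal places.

0.002787

The Beta prior is conjugate to a Binomial/Bernoulli likelihood; the update adds successes to α and failures to β.
Posterior: Beta(α+k, β+n−k) = Beta(6.6+39, 1.7+10) = Beta(45.6, 11.7).
Var = αβ/((α+β)²(α+β+1)) = 45.6·11.7/(57.3²·58.3) = 0.002787.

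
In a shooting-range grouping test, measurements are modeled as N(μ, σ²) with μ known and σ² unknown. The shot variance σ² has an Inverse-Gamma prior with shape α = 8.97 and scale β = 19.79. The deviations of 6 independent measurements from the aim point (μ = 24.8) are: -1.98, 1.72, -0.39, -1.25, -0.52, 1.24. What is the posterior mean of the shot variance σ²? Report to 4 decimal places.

2.2781

With known mean μ and an Inverse-Gamma(α, β) prior on σ², the Normal likelihood is conjugate: posterior is Inv-Gamma(α + n/2, β + Σ(xᵢ−μ)²/2).
Σ(xᵢ−μ)² = (-1.98)² + (1.72)² + (-0.39)² + (-1.25)² + (-0.52)² + (1.24)² = 10.4014.
Posterior: Inv-Gamma(8.97 + 6/2, 19.79 + 10.4014/2) = Inv-Gamma(11.97, 24.99070).
E[σ²|data] = β/(α−1) = 24.99070/10.97 = 2.2781.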